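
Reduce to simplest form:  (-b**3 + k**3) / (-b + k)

b**2 + b*k + k**2

k**3 - b**3 = (-b + k)(b**2 + b*k + k**2).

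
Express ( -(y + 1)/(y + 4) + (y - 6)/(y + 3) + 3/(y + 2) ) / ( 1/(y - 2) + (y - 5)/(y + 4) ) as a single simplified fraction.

(-3*y^3 - 12*y^2 + 18*y + 36)/(y^4 - y^3 - 10*y^2 + 34*y + 84)

Numerator: -(y + 1)/(y + 4) + (y - 6)/(y + 3) + 3/(y + 2) = (-3*y^2 - 18*y - 18)/(y^3 + 9*y^2 + 26*y + 24)
Denominator: 1/(y - 2) + (y - 5)/(y + 4) = (y^2 - 6*y + 14)/(y^2 + 2*y - 8)
Divide: ((-3*y^2 - 18*y - 18)/(y^3 + 9*y^2 + 26*y + 24)) · ((y^2 + 2*y - 8)/(y^2 - 6*y + 14)) = (-3*y^3 - 12*y^2 + 18*y + 36)/(y^4 - y^3 - 10*y^2 + 34*y + 84)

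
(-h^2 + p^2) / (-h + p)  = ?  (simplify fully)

h + p

Factor p^2 - h^2 and cancel (-h + p).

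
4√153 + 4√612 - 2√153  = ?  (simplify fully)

30*√17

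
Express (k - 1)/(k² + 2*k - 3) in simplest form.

1/(k + 3)

Factor: k² + 2*k - 3 = (k - 1)·(k + 3)
Cancel the common factor (k - 1).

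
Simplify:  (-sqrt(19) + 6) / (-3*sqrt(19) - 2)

(-20*sqrt(19) + 69)/167

Multiply numerator and denominator by -2 + 3*sqrt(19).
Denominator becomes -167; numerator becomes -69 + 20*sqrt(19).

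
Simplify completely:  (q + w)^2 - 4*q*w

Expand the square and combine the 4*q*w term.

(q - w)^2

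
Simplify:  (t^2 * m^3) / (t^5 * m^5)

Quotient: (t^-3) * (m^-2)

1/(m^2*t^3)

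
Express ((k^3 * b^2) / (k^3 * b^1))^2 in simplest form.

b^2

Inside the bracket: b^1
Raise to the power 2: b^2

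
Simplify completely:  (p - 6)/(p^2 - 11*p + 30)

1/(p - 5)

Factor: p^2 - 11*p + 30 = (p - 5)*(p - 6)
Cancel the common factor (p - 6).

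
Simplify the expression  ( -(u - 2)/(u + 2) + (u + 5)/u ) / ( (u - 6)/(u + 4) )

Numerator: -(u - 2)/(u + 2) + (u + 5)/u = (9*u + 10)/(u^2 + 2*u)
Denominator: (u - 6)/(u + 4) = (u - 6)/(u + 4)
Divide: ((9*u + 10)/(u^2 + 2*u)) · ((u + 4)/(u - 6)) = (9*u^2 + 46*u + 40)/(u^3 - 4*u^2 - 12*u)

(9*u^2 + 46*u + 40)/(u^3 - 4*u^2 - 12*u)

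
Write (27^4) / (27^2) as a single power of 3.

27^4 = 3^12; 27^2 = 3^6
Combine exponents: 3^6

3^6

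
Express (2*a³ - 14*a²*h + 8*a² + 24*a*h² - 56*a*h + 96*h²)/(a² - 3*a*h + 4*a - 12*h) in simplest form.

2*a - 8*h

Factor: 2*a³ - 14*a²*h + 8*a² + 24*a*h² - 56*a*h + 96*h² = 2·(a - 4*h)·(a - 3*h)·(a + 4);  a² - 3*a*h + 4*a - 12*h = (a + 4)·(a - 3*h)
Cancel the common factors (a + 4), (a - 3*h).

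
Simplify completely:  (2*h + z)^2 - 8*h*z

(2*h - z)^2

Expand the square and combine the 8*h*z term.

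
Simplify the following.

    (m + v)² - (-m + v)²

Only the odd-power cross terms survive.

4*m*v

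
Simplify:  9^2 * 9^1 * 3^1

9^2 = 3^4; 9^1 = 3^2; 3^1 = 3^1
Combine exponents: 3^7

3^7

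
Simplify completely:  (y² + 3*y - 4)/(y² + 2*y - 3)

(y + 4)/(y + 3)

Factor: y² + 3*y - 4 = (y + 4)·(y - 1);  y² + 2*y - 3 = (y + 3)·(y - 1)
Cancel the common factor (y - 1).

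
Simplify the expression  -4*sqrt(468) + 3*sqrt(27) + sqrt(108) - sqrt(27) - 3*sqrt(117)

4*sqrt(468) = 24*sqrt(13); 3*sqrt(27) = 9*sqrt(3); sqrt(108) = 6*sqrt(3); sqrt(27) = 3*sqrt(3); 3*sqrt(117) = 9*sqrt(13)

-33*sqrt(13) + 12*sqrt(3)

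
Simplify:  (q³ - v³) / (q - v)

q² + q*v + v²

Apply the difference-of-cubes factorisation and cancel (q - v).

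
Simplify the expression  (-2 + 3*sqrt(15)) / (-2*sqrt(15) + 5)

(-80 - 11*sqrt(15))/35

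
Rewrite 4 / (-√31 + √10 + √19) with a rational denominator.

Group as (√10 + √19) - √31; multiply by (√10 + √19) + √31, then rationalise the remaining surd.

(2*√31 + 22*√19 + 40*√10 + 2*√5890)/189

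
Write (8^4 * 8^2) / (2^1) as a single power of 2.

2^17

8^4 = 2^12; 8^2 = 2^6; 2^1 = 2^1
Combine exponents: 2^17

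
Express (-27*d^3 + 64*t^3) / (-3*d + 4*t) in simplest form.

9*d^2 + 12*d*t + 16*t^2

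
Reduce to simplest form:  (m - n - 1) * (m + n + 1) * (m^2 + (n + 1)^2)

m^4 - n^4 - 4*n^3 - 6*n^2 - 4*n - 1

Pair the conjugate factors: (m+(n + 1))(m-(n + 1)) = m^2 - n^2 - 2*n - 1, then repeat with the next factor.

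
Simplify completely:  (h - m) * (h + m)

h^2 - m^2

(h+m)(h-m) = h^2 - m^2.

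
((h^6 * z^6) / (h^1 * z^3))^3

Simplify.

h^15*z^9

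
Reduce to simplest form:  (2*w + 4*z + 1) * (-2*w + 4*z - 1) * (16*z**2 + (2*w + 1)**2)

((4*z)+(2*w + 1))((4*z)-(2*w + 1)) = -4*w**2 - 4*w + 16*z**2 - 1; continue pairing.

-16*w**4 - 32*w**3 - 24*w**2 - 8*w + 256*z**4 - 1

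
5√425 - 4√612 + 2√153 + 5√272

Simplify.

5√425 = 25*√17; 4√612 = 24*√17; 2√153 = 6*√17; 5√272 = 20*√17
Combine: (25 - 24 + 6 + 20)·√17 = 27*√17

27*√17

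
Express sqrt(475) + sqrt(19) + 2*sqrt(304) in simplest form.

14*sqrt(19)

sqrt(475) = 5*sqrt(19); sqrt(19) = sqrt(19); 2*sqrt(304) = 8*sqrt(19)
Combine: (5 + 1 + 8)·sqrt(19) = 14*sqrt(19)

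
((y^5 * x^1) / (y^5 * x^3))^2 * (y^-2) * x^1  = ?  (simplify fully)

Inside the bracket: (x^-2)
Raise to the power 2: (x^-4)
Multiply by (y^-2) * x^1: add exponents.

1/(x^3*y^2)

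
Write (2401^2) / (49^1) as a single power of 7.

7^6

2401^2 = 7^8; 49^1 = 7^2
Combine exponents: 7^6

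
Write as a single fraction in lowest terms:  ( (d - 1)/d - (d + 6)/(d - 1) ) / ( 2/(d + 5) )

Numerator: (d - 1)/d - (d + 6)/(d - 1) = (-8*d + 1)/(d^2 - d)
Denominator: 2/(d + 5) = 2/(d + 5)
Divide: ((-8*d + 1)/(d^2 - d)) · (d/2 + 5/2) = (-8*d^2 - 39*d + 5)/(2*d^2 - 2*d)

(-8*d^2 - 39*d + 5)/(2*d^2 - 2*d)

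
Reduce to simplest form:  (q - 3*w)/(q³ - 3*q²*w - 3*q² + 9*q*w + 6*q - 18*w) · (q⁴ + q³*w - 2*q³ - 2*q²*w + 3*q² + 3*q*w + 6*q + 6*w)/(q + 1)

q + w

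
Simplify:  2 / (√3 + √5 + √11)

(-4*√165 - 6*√11 + 18*√5 + 26*√3)/51

Group as (√5 + √11) + √3; multiply by (√5 + √11) - √3, then rationalise the remaining surd.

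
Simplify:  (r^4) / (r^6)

r^(-2)

Quotient: (r^-2)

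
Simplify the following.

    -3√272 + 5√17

-7*√17

3√272 = 12*√17; 5√17 = 5*√17
Combine: (-12 + 5)·√17 = -7*√17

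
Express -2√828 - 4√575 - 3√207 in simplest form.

2√828 = 12*√23; 4√575 = 20*√23; 3√207 = 9*√23
Combine: (-12 - 20 - 9)·√23 = -41*√23

-41*√23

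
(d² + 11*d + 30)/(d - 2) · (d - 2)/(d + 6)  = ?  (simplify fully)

d + 5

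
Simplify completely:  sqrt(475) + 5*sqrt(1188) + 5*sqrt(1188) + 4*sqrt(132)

5*sqrt(19) + 68*sqrt(33)

sqrt(475) = 5*sqrt(19); 5*sqrt(1188) = 30*sqrt(33); 5*sqrt(1188) = 30*sqrt(33); 4*sqrt(132) = 8*sqrt(33)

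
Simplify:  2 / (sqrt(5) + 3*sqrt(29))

(-sqrt(5) + 3*sqrt(29))/128

Multiply numerator and denominator by -3*sqrt(29) + sqrt(5).
Denominator becomes -256; numerator becomes -6*sqrt(29) + 2*sqrt(5).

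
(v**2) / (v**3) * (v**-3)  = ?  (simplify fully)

v**(-4)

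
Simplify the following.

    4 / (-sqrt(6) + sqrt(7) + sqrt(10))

(-44*sqrt(6) + 12*sqrt(10) + 36*sqrt(7) + 16*sqrt(105))/159

Group as (sqrt(7) + sqrt(10)) - sqrt(6); multiply by (sqrt(7) + sqrt(10)) + sqrt(6), then rationalise the remaining surd.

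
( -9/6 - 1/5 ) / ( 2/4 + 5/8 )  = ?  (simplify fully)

Numerator: -9/6 - 1/5 = -17/10
Denominator: 2/4 + 5/8 = 9/8
Divide: (-17/10) · (8/9) = -68/45

-68/45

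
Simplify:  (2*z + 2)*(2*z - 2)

(2*z)**2 - (2)**2 = 4*z**2 - 4.

4*z**2 - 4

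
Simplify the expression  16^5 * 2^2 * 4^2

16^5 = 2^20; 2^2 = 2^2; 4^2 = 2^4
Combine exponents: 2^26

2^26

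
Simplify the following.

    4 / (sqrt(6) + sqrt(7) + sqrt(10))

(-16*sqrt(105) + 12*sqrt(10) + 36*sqrt(7) + 44*sqrt(6))/159

Group as (sqrt(6) + sqrt(7)) + sqrt(10); multiply by (sqrt(6) + sqrt(7)) - sqrt(10), then rationalise the remaining surd.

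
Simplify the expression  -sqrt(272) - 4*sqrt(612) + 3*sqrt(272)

-16*sqrt(17)

sqrt(272) = 4*sqrt(17); 4*sqrt(612) = 24*sqrt(17); 3*sqrt(272) = 12*sqrt(17)
Combine: (-4 - 24 + 12)·sqrt(17) = -16*sqrt(17)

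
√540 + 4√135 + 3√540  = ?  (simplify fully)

36*√15

√540 = 6*√15; 4√135 = 12*√15; 3√540 = 18*√15
Combine: (6 + 12 + 18)·√15 = 36*√15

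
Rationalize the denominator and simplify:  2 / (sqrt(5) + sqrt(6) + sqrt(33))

Group as (sqrt(6) + sqrt(33)) + sqrt(5); multiply by (sqrt(6) + sqrt(33)) - sqrt(5), then rationalise the remaining surd.

(-16*sqrt(6) - 17*sqrt(5) + 3*sqrt(110) + 11*sqrt(33))/91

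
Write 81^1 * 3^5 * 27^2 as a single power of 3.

3^15

81^1 = 3^4; 3^5 = 3^5; 27^2 = 3^6
Combine exponents: 3^15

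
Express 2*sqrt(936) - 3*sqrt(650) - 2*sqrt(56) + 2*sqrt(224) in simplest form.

2*sqrt(936) = 12*sqrt(26); 3*sqrt(650) = 15*sqrt(26); 2*sqrt(56) = 4*sqrt(14); 2*sqrt(224) = 8*sqrt(14)

-3*sqrt(26) + 4*sqrt(14)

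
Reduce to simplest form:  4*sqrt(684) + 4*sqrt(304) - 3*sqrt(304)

28*sqrt(19)

4*sqrt(684) = 24*sqrt(19); 4*sqrt(304) = 16*sqrt(19); 3*sqrt(304) = 12*sqrt(19)
Combine: (24 + 16 - 12)·sqrt(19) = 28*sqrt(19)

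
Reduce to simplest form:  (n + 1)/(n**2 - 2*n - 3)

Factor: n**2 - 2*n - 3 = (n + 1)*(n - 3)
Cancel the common factor (n + 1).

1/(n - 3)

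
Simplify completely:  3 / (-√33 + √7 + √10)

(8*√33 + 15*√10 + 18*√7 + √2310)/4

Group as (√7 + √10) - √33; multiply by (√7 + √10) + √33, then rationalise the remaining surd.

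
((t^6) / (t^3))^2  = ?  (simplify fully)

t^6

Inside the bracket: t^3
Raise to the power 2: t^6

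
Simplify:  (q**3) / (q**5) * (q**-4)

q**(-6)

Quotient: (q**-2)
Multiply by (q**-4): add exponents.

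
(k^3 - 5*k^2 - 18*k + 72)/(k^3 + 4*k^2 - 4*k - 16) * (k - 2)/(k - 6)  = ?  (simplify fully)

Factor: k^3 - 5*k^2 - 18*k + 72 = (k - 3)*(k + 4)*(k - 6);  k^3 + 4*k^2 - 4*k - 16 = (k + 2)*(k + 4)*(k - 2)
Cancel the common factors (k - 2), (k + 4), (k - 6).

(k - 3)/(k + 2)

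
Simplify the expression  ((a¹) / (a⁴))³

a^(-9)

Inside the bracket: (a^-3)
Raise to the power 3: (a^-9)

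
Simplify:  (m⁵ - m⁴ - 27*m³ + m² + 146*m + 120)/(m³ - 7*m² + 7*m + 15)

Factor: m⁵ - m⁴ - 27*m³ + m² + 146*m + 120 = (m - 5)·(m + 2)·(m + 1)·(m - 3)·(m + 4);  m³ - 7*m² + 7*m + 15 = (m - 5)·(m - 3)·(m + 1)
Cancel the common factors (m - 3), (m - 5), (m + 1).

m² + 6*m + 8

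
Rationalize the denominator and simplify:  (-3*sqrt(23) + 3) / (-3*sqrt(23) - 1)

Multiply numerator and denominator by -1 + 3*sqrt(23).
Denominator becomes -206; numerator becomes -210 + 12*sqrt(23).

(-6*sqrt(23) + 105)/103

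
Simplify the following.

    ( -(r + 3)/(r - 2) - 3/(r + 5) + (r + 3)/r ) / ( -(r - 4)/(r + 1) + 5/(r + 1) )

Numerator: -(r + 3)/(r - 2) - 3/(r + 5) + (r + 3)/r = (-5*r^2 - 10*r - 30)/(r^3 + 3*r^2 - 10*r)
Denominator: -(r - 4)/(r + 1) + 5/(r + 1) = (-r + 9)/(r + 1)
Divide: ((-5*r^2 - 10*r - 30)/(r^3 + 3*r^2 - 10*r)) · ((r + 1)/(-r + 9)) = (5*r^3 + 15*r^2 + 40*r + 30)/(r^4 - 6*r^3 - 37*r^2 + 90*r)

(5*r^3 + 15*r^2 + 40*r + 30)/(r^4 - 6*r^3 - 37*r^2 + 90*r)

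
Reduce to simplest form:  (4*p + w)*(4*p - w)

Product of conjugates: (P+Q)(P-Q) = P^2 - Q^2.

16*p^2 - w^2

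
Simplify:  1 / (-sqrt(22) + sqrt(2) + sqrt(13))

(7*sqrt(22) + 11*sqrt(13) + 33*sqrt(2) + 4*sqrt(143))/55

Group as (sqrt(2) + sqrt(13)) - sqrt(22); multiply by (sqrt(2) + sqrt(13)) + sqrt(22), then rationalise the remaining surd.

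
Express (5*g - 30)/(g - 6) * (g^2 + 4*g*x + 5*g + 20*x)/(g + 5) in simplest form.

5*g + 20*x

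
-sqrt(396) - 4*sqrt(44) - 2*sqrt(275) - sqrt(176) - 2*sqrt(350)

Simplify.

-28*sqrt(11) - 10*sqrt(14)

sqrt(396) = 6*sqrt(11); 4*sqrt(44) = 8*sqrt(11); 2*sqrt(275) = 10*sqrt(11); sqrt(176) = 4*sqrt(11); 2*sqrt(350) = 10*sqrt(14)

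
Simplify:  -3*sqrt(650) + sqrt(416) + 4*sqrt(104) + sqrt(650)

3*sqrt(650) = 15*sqrt(26); sqrt(416) = 4*sqrt(26); 4*sqrt(104) = 8*sqrt(26); sqrt(650) = 5*sqrt(26)
Combine: (-15 + 4 + 8 + 5)·sqrt(26) = 2*sqrt(26)

2*sqrt(26)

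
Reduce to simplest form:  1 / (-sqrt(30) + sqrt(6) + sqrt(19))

Group as (sqrt(6) + sqrt(19)) - sqrt(30); multiply by (sqrt(6) + sqrt(19)) + sqrt(30), then rationalise the remaining surd.

(5*sqrt(30) + 17*sqrt(19) + 43*sqrt(6) + 12*sqrt(95))/431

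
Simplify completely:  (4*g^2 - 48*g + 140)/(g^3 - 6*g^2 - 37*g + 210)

Factor: 4*g^2 - 48*g + 140 = 4*(g - 7)*(g - 5);  g^3 - 6*g^2 - 37*g + 210 = (g - 5)*(g + 6)*(g - 7)
Cancel the common factors (g - 7), (g - 5).

4/(g + 6)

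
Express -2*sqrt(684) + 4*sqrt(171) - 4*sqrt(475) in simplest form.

2*sqrt(684) = 12*sqrt(19); 4*sqrt(171) = 12*sqrt(19); 4*sqrt(475) = 20*sqrt(19)
Combine: (-12 + 12 - 20)·sqrt(19) = -20*sqrt(19)

-20*sqrt(19)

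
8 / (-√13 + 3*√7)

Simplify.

Multiply numerator and denominator by √13 + 3*√7.
Denominator becomes 50; numerator becomes 8*√13 + 24*√7.

(4*√13 + 12*√7)/25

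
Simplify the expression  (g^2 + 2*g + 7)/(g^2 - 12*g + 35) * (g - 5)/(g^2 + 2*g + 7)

Factor: g^2 - 12*g + 35 = (g - 7)*(g - 5)
Cancel the common factors (g^2 + 2*g + 7), (g - 5).

1/(g - 7)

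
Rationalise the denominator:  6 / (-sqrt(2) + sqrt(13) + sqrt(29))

Group as (sqrt(13) + sqrt(29)) - sqrt(2); multiply by (sqrt(13) + sqrt(29)) + sqrt(2), then rationalise the remaining surd.

(-27*sqrt(13) - 3*sqrt(754) + 60*sqrt(2) + 21*sqrt(29))/23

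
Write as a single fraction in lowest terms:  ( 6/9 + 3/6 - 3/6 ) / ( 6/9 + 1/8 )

Numerator: 6/9 + 3/6 - 3/6 = 2/3
Denominator: 6/9 + 1/8 = 19/24
Divide: (2/3) · (24/19) = 16/19

16/19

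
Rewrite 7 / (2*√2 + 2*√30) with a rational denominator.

(-√2 + √30)/8

Multiply numerator and denominator by -2*√2 + 2*√30.
Denominator becomes 112; numerator becomes -14*√2 + 14*√30.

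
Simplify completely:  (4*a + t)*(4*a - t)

16*a^2 - t^2

Product of conjugates: (P+Q)(P-Q) = P^2 - Q^2.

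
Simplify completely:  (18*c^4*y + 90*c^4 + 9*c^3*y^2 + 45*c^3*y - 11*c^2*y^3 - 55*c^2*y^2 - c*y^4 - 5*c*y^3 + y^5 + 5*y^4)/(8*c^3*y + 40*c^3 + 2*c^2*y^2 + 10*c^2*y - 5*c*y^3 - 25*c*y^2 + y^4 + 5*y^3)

(-9*c^2 + y^2)/(-4*c + y)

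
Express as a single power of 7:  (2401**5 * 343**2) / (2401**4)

2401**5 = 7**20; 343**2 = 7**6; 2401**4 = 7**16
Combine exponents: 7**10

7**10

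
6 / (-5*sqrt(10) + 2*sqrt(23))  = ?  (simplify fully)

Multiply numerator and denominator by 2*sqrt(23) + 5*sqrt(10).
Denominator becomes -158; numerator becomes 12*sqrt(23) + 30*sqrt(10).

(-15*sqrt(10) - 6*sqrt(23))/79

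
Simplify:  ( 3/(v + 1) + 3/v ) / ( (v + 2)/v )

(6*v + 3)/(v^2 + 3*v + 2)

Numerator: 3/(v + 1) + 3/v = (6*v + 3)/(v^2 + v)
Denominator: (v + 2)/v = (v + 2)/v
Divide: ((6*v + 3)/(v^2 + v)) · (v/(v + 2)) = (6*v + 3)/(v^2 + 3*v + 2)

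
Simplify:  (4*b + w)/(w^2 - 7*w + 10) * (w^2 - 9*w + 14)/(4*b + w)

Factor: w^2 - 7*w + 10 = (w - 5)*(w - 2);  w^2 - 9*w + 14 = (w - 2)*(w - 7)
Cancel the common factors (4*b + w), (w - 2).

(w - 7)/(w - 5)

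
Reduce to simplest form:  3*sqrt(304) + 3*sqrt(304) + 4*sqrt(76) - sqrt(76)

3*sqrt(304) = 12*sqrt(19); 3*sqrt(304) = 12*sqrt(19); 4*sqrt(76) = 8*sqrt(19); sqrt(76) = 2*sqrt(19)
Combine: (12 + 12 + 8 - 2)·sqrt(19) = 30*sqrt(19)

30*sqrt(19)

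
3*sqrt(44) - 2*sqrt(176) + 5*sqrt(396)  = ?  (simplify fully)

3*sqrt(44) = 6*sqrt(11); 2*sqrt(176) = 8*sqrt(11); 5*sqrt(396) = 30*sqrt(11)
Combine: (6 - 8 + 30)·sqrt(11) = 28*sqrt(11)

28*sqrt(11)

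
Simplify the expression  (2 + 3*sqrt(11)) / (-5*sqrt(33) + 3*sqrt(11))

(-165*sqrt(3) - 99 - 10*sqrt(33) - 6*sqrt(11))/726

Multiply numerator and denominator by 3*sqrt(11) + 5*sqrt(33).
Denominator becomes -726; numerator becomes 6*sqrt(11) + 10*sqrt(33) + 99 + 165*sqrt(3).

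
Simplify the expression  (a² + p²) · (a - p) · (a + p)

Pair the conjugate factors: (a+p)(a-p) = a² - p², then repeat with the next factor.

a⁴ - p⁴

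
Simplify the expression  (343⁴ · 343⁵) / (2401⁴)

7^11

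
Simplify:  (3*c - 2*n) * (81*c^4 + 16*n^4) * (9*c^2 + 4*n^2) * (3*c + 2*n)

6561*c^8 - 256*n^8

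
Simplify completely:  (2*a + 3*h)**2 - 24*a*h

Expand the square and combine the 24*a*h term.

(2*a - 3*h)**2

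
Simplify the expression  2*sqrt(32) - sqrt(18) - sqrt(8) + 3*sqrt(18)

12*sqrt(2)

2*sqrt(32) = 8*sqrt(2); sqrt(18) = 3*sqrt(2); sqrt(8) = 2*sqrt(2); 3*sqrt(18) = 9*sqrt(2)
Combine: (8 - 3 - 2 + 9)·sqrt(2) = 12*sqrt(2)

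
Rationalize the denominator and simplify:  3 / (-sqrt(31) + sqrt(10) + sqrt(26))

(-15*sqrt(31) + 45*sqrt(26) + 141*sqrt(10) + 12*sqrt(2015))/1015

Group as (sqrt(10) + sqrt(26)) - sqrt(31); multiply by (sqrt(10) + sqrt(26)) + sqrt(31), then rationalise the remaining surd.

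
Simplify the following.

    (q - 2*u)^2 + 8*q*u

(q + 2*u)^2

After expansion: q^2 + 4*q*u + 4*u^2 — a perfect-square trinomial.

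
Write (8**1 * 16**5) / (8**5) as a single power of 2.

2**8

8**1 = 2**3; 16**5 = 2**20; 8**5 = 2**15
Combine exponents: 2**8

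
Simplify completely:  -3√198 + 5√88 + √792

3√198 = 9*√22; 5√88 = 10*√22; √792 = 6*√22
Combine: (-9 + 10 + 6)·√22 = 7*√22

7*√22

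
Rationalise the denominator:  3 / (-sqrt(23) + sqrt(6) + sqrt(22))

Group as (sqrt(6) + sqrt(22)) - sqrt(23); multiply by (sqrt(6) + sqrt(22)) + sqrt(23), then rationalise the remaining surd.

(-15*sqrt(23) + 21*sqrt(22) + 117*sqrt(6) + 12*sqrt(759))/503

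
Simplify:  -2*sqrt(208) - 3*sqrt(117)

-17*sqrt(13)

2*sqrt(208) = 8*sqrt(13); 3*sqrt(117) = 9*sqrt(13)
Combine: (-8 - 9)·sqrt(13) = -17*sqrt(13)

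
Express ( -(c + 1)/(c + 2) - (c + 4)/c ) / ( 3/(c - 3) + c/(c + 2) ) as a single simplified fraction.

(-2*c³ - c² + 13*c + 24)/(c³ + 6*c)

Numerator: -(c + 1)/(c + 2) - (c + 4)/c = (-2*c² - 7*c - 8)/(c² + 2*c)
Denominator: 3/(c - 3) + c/(c + 2) = (c² + 6)/(c² - c - 6)
Divide: ((-2*c² - 7*c - 8)/(c² + 2*c)) · ((c² - c - 6)/(c² + 6)) = (-2*c³ - c² + 13*c + 24)/(c³ + 6*c)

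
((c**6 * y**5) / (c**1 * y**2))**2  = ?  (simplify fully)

Inside the bracket: c**5 * y**3
Raise to the power 2: c**10 * y**6

c**10*y**6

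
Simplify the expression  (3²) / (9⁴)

3^(-6)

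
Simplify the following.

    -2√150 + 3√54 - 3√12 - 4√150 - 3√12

-21*√6 - 12*√3

2√150 = 10*√6; 3√54 = 9*√6; 3√12 = 6*√3; 4√150 = 20*√6; 3√12 = 6*√3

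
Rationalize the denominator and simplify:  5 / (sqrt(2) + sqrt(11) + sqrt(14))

Group as (sqrt(2) + sqrt(14)) + sqrt(11); multiply by (sqrt(2) + sqrt(14)) - sqrt(11), then rationalise the remaining surd.

(-20*sqrt(77) - 5*sqrt(14) + 25*sqrt(11) + 115*sqrt(2))/87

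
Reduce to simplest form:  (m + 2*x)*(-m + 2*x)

Difference of squares with P = 2*x, Q = m.

-m**2 + 4*x**2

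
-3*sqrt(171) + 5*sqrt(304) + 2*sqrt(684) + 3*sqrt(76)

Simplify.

3*sqrt(171) = 9*sqrt(19); 5*sqrt(304) = 20*sqrt(19); 2*sqrt(684) = 12*sqrt(19); 3*sqrt(76) = 6*sqrt(19)
Combine: (-9 + 20 + 12 + 6)·sqrt(19) = 29*sqrt(19)

29*sqrt(19)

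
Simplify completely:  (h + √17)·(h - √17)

h² - 17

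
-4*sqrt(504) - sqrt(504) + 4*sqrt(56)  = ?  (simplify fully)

-22*sqrt(14)

4*sqrt(504) = 24*sqrt(14); sqrt(504) = 6*sqrt(14); 4*sqrt(56) = 8*sqrt(14)
Combine: (-24 - 6 + 8)·sqrt(14) = -22*sqrt(14)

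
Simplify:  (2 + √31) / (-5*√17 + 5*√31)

(2*√17 + 2*√31 + √527 + 31)/70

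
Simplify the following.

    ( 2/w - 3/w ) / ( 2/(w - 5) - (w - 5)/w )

(w - 5)/(w^2 - 12*w + 25)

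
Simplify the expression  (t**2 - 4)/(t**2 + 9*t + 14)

Factor: t**2 - 4 = (t + 2)*(t - 2);  t**2 + 9*t + 14 = (t + 7)*(t + 2)
Cancel the common factor (t + 2).

(t - 2)/(t + 7)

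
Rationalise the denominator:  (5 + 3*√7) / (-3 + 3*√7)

Multiply numerator and denominator by -3*√7 - 3.
Denominator becomes -54; numerator becomes -78 - 24*√7.

(4*√7 + 13)/9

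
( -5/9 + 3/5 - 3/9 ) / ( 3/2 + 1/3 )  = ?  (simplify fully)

-26/165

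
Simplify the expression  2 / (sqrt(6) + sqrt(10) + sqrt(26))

Group as (sqrt(10) + sqrt(26)) + sqrt(6); multiply by (sqrt(10) + sqrt(26)) - sqrt(6), then rationalise the remaining surd.

(-2*sqrt(390) - 5*sqrt(26) + 11*sqrt(10) + 15*sqrt(6))/35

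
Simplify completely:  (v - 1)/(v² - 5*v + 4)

Factor: v² - 5*v + 4 = (v - 1)·(v - 4)
Cancel the common factor (v - 1).

1/(v - 4)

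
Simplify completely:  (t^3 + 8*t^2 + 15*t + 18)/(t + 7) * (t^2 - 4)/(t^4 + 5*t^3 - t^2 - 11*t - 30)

Factor: t^3 + 8*t^2 + 15*t + 18 = (t + 6)*(t^2 + 2*t + 3);  t^2 - 4 = (t - 2)*(t + 2);  t^4 + 5*t^3 - t^2 - 11*t - 30 = (t - 2)*(t + 5)*(t^2 + 2*t + 3)
Cancel the common factors (t^2 + 2*t + 3), (t - 2).

(t^2 + 8*t + 12)/(t^2 + 12*t + 35)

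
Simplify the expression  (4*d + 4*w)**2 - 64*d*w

After expansion: 16*d**2 - 32*d*w + 16*w**2 — a perfect-square trinomial.

16*(d - w)**2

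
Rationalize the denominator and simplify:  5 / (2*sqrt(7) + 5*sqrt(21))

Multiply numerator and denominator by -5*sqrt(21) + 2*sqrt(7).
Denominator becomes -497; numerator becomes -25*sqrt(21) + 10*sqrt(7).

(-10*sqrt(7) + 25*sqrt(21))/497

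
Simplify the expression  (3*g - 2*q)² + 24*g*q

(3*g + 2*q)²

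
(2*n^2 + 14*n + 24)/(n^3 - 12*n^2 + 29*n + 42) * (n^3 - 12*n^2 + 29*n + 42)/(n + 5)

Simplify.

(2*n^2 + 14*n + 24)/(n + 5)

Factor: 2*n^2 + 14*n + 24 = 2*(n + 3)*(n + 4);  n^3 - 12*n^2 + 29*n + 42 = (n - 6)*(n - 7)*(n + 1);  n^3 - 12*n^2 + 29*n + 42 = (n + 1)*(n - 6)*(n - 7)
Cancel the common factors (n - 7), (n - 6), (n + 1).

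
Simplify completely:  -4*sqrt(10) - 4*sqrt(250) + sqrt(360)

-18*sqrt(10)

4*sqrt(10) = 4*sqrt(10); 4*sqrt(250) = 20*sqrt(10); sqrt(360) = 6*sqrt(10)
Combine: (-4 - 20 + 6)·sqrt(10) = -18*sqrt(10)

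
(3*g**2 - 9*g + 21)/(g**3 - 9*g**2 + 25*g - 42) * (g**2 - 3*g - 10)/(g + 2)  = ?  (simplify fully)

Factor: 3*g**2 - 9*g + 21 = 3*(g**2 - 3*g + 7);  g**3 - 9*g**2 + 25*g - 42 = (g - 6)*(g**2 - 3*g + 7);  g**2 - 3*g - 10 = (g - 5)*(g + 2)
Cancel the common factors (g**2 - 3*g + 7), (g + 2).

(3*g - 15)/(g - 6)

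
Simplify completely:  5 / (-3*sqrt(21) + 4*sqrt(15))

Multiply numerator and denominator by 3*sqrt(21) + 4*sqrt(15).
Denominator becomes 51; numerator becomes 15*sqrt(21) + 20*sqrt(15).

(15*sqrt(21) + 20*sqrt(15))/51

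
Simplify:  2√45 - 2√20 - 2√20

2√45 = 6*√5; 2√20 = 4*√5; 2√20 = 4*√5
Combine: (6 - 4 - 4)·√5 = -2*√5

-2*√5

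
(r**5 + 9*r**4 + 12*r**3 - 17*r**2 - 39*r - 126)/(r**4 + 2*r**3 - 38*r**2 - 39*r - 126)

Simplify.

Factor: r**5 + 9*r**4 + 12*r**3 - 17*r**2 - 39*r - 126 = (r**2 + r + 3)*(r + 7)*(r - 2)*(r + 3);  r**4 + 2*r**3 - 38*r**2 - 39*r - 126 = (r**2 + r + 3)*(r - 6)*(r + 7)
Cancel the common factors (r**2 + r + 3), (r + 7).

(r**2 + r - 6)/(r - 6)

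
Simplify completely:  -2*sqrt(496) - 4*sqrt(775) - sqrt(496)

2*sqrt(496) = 8*sqrt(31); 4*sqrt(775) = 20*sqrt(31); sqrt(496) = 4*sqrt(31)
Combine: (-8 - 20 - 4)·sqrt(31) = -32*sqrt(31)

-32*sqrt(31)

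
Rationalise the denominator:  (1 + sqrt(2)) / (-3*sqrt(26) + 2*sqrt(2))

Multiply numerator and denominator by 2*sqrt(2) + 3*sqrt(26).
Denominator becomes -226; numerator becomes 2*sqrt(2) + 4 + 3*sqrt(26) + 6*sqrt(13).

(-6*sqrt(13) - 3*sqrt(26) - 4 - 2*sqrt(2))/226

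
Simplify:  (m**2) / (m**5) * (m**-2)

m**(-5)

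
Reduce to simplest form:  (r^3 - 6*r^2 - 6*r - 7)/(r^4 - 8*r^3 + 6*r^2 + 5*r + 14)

Factor: r^3 - 6*r^2 - 6*r - 7 = (r^2 + r + 1)*(r - 7);  r^4 - 8*r^3 + 6*r^2 + 5*r + 14 = (r - 2)*(r^2 + r + 1)*(r - 7)
Cancel the common factors (r^2 + r + 1), (r - 7).

1/(r - 2)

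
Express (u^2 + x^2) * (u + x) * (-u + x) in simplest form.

-u^4 + x^4

Pair the conjugate factors: (x+u)(x-u) = -u^2 + x^2, then repeat with the next factor.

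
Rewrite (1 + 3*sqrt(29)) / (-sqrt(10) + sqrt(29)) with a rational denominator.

Multiply numerator and denominator by sqrt(10) + sqrt(29).
Denominator becomes 19; numerator becomes sqrt(10) + sqrt(29) + 3*sqrt(290) + 87.

(sqrt(10) + sqrt(29) + 3*sqrt(290) + 87)/19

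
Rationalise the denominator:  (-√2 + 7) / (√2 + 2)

Multiply numerator and denominator by -√2 + 2.
Denominator becomes 2; numerator becomes -9*√2 + 16.

(-9*√2 + 16)/2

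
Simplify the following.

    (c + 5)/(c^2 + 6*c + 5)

1/(c + 1)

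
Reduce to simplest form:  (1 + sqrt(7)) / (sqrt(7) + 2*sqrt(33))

Multiply numerator and denominator by -2*sqrt(33) + sqrt(7).
Denominator becomes -125; numerator becomes -2*sqrt(231) - 2*sqrt(33) + sqrt(7) + 7.

(-7 - sqrt(7) + 2*sqrt(33) + 2*sqrt(231))/125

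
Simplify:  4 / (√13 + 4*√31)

Multiply numerator and denominator by -4*√31 + √13.
Denominator becomes -483; numerator becomes -16*√31 + 4*√13.

(-4*√13 + 16*√31)/483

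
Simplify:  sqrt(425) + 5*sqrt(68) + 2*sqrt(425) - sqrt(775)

-5*sqrt(31) + 25*sqrt(17)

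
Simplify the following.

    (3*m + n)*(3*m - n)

9*m**2 - n**2

(3*m)**2 - (n)**2 = 9*m**2 - n**2.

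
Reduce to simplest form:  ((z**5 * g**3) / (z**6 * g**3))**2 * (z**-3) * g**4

Inside the bracket: (z**-1)
Raise to the power 2: (z**-2)
Multiply by (z**-3) * g**4: add exponents.

g**4/z**5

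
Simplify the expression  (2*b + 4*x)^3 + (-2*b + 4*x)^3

96*b^2*x + 128*x^3

Binomially expand both and collect terms in (4*x), (2*b).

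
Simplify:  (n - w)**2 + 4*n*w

Expand the square and combine the 4*n*w term.

(n + w)**2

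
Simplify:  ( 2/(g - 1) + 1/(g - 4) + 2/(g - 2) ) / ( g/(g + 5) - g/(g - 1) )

(-5*g^3 + 99*g - 130)/(6*g^3 - 36*g^2 + 48*g)

Numerator: 2/(g - 1) + 1/(g - 4) + 2/(g - 2) = (5*g^2 - 25*g + 26)/(g^3 - 7*g^2 + 14*g - 8)
Denominator: g/(g + 5) - g/(g - 1) = -6*g/(g^2 + 4*g - 5)
Divide: ((5*g^2 - 25*g + 26)/(g^3 - 7*g^2 + 14*g - 8)) · (-(g^2 + 4*g - 5)/(6*g)) = (-5*g^3 + 99*g - 130)/(6*g^3 - 36*g^2 + 48*g)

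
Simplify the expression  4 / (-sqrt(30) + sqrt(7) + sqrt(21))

Group as (sqrt(7) + sqrt(21)) - sqrt(30); multiply by (sqrt(7) + sqrt(21)) + sqrt(30), then rationalise the remaining surd.

(sqrt(30) + 8*sqrt(21) + 22*sqrt(7) + 21*sqrt(10))/73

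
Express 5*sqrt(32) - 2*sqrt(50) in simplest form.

5*sqrt(32) = 20*sqrt(2); 2*sqrt(50) = 10*sqrt(2)
Combine: (20 - 10)·sqrt(2) = 10*sqrt(2)

10*sqrt(2)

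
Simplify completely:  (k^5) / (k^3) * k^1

k^3

Quotient: k^2
Multiply by k^1: add exponents.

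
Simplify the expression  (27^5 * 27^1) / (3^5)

27^5 = 3^15; 27^1 = 3^3; 3^5 = 3^5
Combine exponents: 3^13

3^13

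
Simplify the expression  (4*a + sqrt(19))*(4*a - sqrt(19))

Difference of squares with P = 4*a, Q = sqrt(19).

16*a^2 - 19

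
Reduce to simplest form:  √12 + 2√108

14*√3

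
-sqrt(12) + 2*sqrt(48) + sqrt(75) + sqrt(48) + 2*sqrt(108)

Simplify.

sqrt(12) = 2*sqrt(3); 2*sqrt(48) = 8*sqrt(3); sqrt(75) = 5*sqrt(3); sqrt(48) = 4*sqrt(3); 2*sqrt(108) = 12*sqrt(3)
Combine: (-2 + 8 + 5 + 4 + 12)·sqrt(3) = 27*sqrt(3)

27*sqrt(3)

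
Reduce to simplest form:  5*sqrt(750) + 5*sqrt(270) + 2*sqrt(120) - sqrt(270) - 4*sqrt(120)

33*sqrt(30)

5*sqrt(750) = 25*sqrt(30); 5*sqrt(270) = 15*sqrt(30); 2*sqrt(120) = 4*sqrt(30); sqrt(270) = 3*sqrt(30); 4*sqrt(120) = 8*sqrt(30)
Combine: (25 + 15 + 4 - 3 - 8)·sqrt(30) = 33*sqrt(30)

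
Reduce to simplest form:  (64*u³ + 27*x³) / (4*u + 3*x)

16*u² - 12*u*x + 9*x²

Factor as (a+b)(a^2-ab+b^2) with a=(3*x), b=(4*u).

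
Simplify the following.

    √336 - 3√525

-11*√21

√336 = 4*√21; 3√525 = 15*√21
Combine: (4 - 15)·√21 = -11*√21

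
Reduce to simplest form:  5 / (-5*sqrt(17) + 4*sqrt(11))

Multiply numerator and denominator by 4*sqrt(11) + 5*sqrt(17).
Denominator becomes -249; numerator becomes 20*sqrt(11) + 25*sqrt(17).

(-25*sqrt(17) - 20*sqrt(11))/249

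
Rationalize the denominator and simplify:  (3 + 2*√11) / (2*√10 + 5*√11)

Multiply numerator and denominator by -2*√10 + 5*√11.
Denominator becomes 235; numerator becomes -4*√110 - 6*√10 + 15*√11 + 110.

(-4*√110 - 6*√10 + 15*√11 + 110)/235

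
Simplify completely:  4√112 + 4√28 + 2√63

4√112 = 16*√7; 4√28 = 8*√7; 2√63 = 6*√7
Combine: (16 + 8 + 6)·√7 = 30*√7

30*√7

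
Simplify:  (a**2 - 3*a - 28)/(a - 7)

a + 4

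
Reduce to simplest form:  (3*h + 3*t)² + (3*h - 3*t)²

18*h² + 18*t²

Binomially expand both and collect terms in (3*h), (3*t).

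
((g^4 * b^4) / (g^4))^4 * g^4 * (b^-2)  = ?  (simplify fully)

b^14*g^4

Inside the bracket: b^4
Raise to the power 4: b^16
Multiply by g^4 * (b^-2): add exponents.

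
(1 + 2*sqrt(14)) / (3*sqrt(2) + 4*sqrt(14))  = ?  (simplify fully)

(-12*sqrt(7) - 3*sqrt(2) + 4*sqrt(14) + 112)/206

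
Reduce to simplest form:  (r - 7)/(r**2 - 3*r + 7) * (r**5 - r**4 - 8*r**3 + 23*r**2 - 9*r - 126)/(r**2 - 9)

r**2 - 5*r - 14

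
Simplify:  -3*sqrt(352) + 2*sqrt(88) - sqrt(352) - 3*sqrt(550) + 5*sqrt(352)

-7*sqrt(22)

3*sqrt(352) = 12*sqrt(22); 2*sqrt(88) = 4*sqrt(22); sqrt(352) = 4*sqrt(22); 3*sqrt(550) = 15*sqrt(22); 5*sqrt(352) = 20*sqrt(22)
Combine: (-12 + 4 - 4 - 15 + 20)·sqrt(22) = -7*sqrt(22)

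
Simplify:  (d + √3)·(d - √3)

d² - 3

(d)^2 - (√3)^2 = d² - 3.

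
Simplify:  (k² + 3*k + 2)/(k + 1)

k + 2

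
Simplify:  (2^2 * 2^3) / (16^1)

2^2 = 2^2; 2^3 = 2^3; 16^1 = 2^4
Combine exponents: 2^1

2^1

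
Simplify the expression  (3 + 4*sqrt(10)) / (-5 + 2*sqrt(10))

(26*sqrt(10) + 95)/15

Multiply numerator and denominator by -2*sqrt(10) - 5.
Denominator becomes -15; numerator becomes -95 - 26*sqrt(10).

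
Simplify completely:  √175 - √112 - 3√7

√175 = 5*√7; √112 = 4*√7; 3√7 = 3*√7
Combine: (5 - 4 - 3)·√7 = -2*√7

-2*√7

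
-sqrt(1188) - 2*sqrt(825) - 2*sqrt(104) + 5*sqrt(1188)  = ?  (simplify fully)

-4*sqrt(26) + 14*sqrt(33)

sqrt(1188) = 6*sqrt(33); 2*sqrt(825) = 10*sqrt(33); 2*sqrt(104) = 4*sqrt(26); 5*sqrt(1188) = 30*sqrt(33)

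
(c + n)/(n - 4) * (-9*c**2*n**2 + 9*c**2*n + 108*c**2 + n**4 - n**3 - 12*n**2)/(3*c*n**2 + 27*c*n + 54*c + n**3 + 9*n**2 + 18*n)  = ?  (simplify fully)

Factor: -9*c**2*n**2 + 9*c**2*n + 108*c**2 + n**4 - n**3 - 12*n**2 = (n + 3)*(-3*c + n)*(n - 4)*(3*c + n);  3*c*n**2 + 27*c*n + 54*c + n**3 + 9*n**2 + 18*n = (3*c + n)*(n + 6)*(n + 3)
Cancel the common factors (3*c + n), (n - 4), (n + 3).

(-3*c**2 - 2*c*n + n**2)/(n + 6)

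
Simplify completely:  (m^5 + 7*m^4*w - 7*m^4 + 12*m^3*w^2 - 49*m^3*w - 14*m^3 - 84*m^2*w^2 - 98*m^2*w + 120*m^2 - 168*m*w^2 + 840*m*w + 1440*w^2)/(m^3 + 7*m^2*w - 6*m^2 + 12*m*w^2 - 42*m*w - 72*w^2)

Factor: m^5 + 7*m^4*w - 7*m^4 + 12*m^3*w^2 - 49*m^3*w - 14*m^3 - 84*m^2*w^2 - 98*m^2*w + 120*m^2 - 168*m*w^2 + 840*m*w + 1440*w^2 = (m + 4*w)*(m - 6)*(m + 3*w)*(m - 5)*(m + 4);  m^3 + 7*m^2*w - 6*m^2 + 12*m*w^2 - 42*m*w - 72*w^2 = (m - 6)*(m + 3*w)*(m + 4*w)
Cancel the common factors (m + 3*w), (m - 6), (m + 4*w).

m^2 - m - 20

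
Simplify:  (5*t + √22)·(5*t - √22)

Product of conjugates: (P+Q)(P-Q) = P^2 - Q^2.

25*t² - 22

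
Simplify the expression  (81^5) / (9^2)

81^5 = 3^20; 9^2 = 3^4
Combine exponents: 3^16

3^16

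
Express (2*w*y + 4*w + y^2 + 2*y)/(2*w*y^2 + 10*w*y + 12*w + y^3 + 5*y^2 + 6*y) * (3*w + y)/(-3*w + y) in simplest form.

(3*w + y)/(-3*w*y - 9*w + y^2 + 3*y)

Factor: 2*w*y + 4*w + y^2 + 2*y = (y + 2)*(2*w + y);  2*w*y^2 + 10*w*y + 12*w + y^3 + 5*y^2 + 6*y = (y + 3)*(y + 2)*(2*w + y)
Cancel the common factors (2*w + y), (y + 2).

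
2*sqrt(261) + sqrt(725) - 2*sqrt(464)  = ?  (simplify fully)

3*sqrt(29)

2*sqrt(261) = 6*sqrt(29); sqrt(725) = 5*sqrt(29); 2*sqrt(464) = 8*sqrt(29)
Combine: (6 + 5 - 8)·sqrt(29) = 3*sqrt(29)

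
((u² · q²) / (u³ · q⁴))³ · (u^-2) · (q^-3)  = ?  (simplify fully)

Inside the bracket: (u^-1) · (q^-2)
Raise to the power 3: (u^-3) · (q^-6)
Multiply by (u^-2) · (q^-3): add exponents.

1/(q⁹*u⁵)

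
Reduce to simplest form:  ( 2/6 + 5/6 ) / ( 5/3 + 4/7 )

Numerator: 2/6 + 5/6 = 7/6
Denominator: 5/3 + 4/7 = 47/21
Divide: (7/6) · (21/47) = 49/94

49/94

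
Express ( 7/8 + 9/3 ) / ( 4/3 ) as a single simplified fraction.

93/32

Numerator: 7/8 + 9/3 = 31/8
Denominator: 4/3 = 4/3
Divide: (31/8) · (3/4) = 93/32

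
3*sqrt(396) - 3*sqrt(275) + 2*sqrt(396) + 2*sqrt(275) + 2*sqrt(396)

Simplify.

3*sqrt(396) = 18*sqrt(11); 3*sqrt(275) = 15*sqrt(11); 2*sqrt(396) = 12*sqrt(11); 2*sqrt(275) = 10*sqrt(11); 2*sqrt(396) = 12*sqrt(11)
Combine: (18 - 15 + 12 + 10 + 12)·sqrt(11) = 37*sqrt(11)

37*sqrt(11)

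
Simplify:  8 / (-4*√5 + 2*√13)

(-8*√5 - 4*√13)/7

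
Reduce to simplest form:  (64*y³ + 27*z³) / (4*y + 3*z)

Factor as (a+b)(a^2-ab+b^2) with a=(3*z), b=(4*y).

16*y² - 12*y*z + 9*z²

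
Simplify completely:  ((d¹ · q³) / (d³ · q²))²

Inside the bracket: (d^-2) · q¹
Raise to the power 2: (d^-4) · q²

q²/d⁴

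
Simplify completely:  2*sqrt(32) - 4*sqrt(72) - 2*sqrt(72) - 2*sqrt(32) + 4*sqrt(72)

-12*sqrt(2)

2*sqrt(32) = 8*sqrt(2); 4*sqrt(72) = 24*sqrt(2); 2*sqrt(72) = 12*sqrt(2); 2*sqrt(32) = 8*sqrt(2); 4*sqrt(72) = 24*sqrt(2)
Combine: (8 - 24 - 12 - 8 + 24)·sqrt(2) = -12*sqrt(2)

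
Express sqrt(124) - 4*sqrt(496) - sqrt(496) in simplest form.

-18*sqrt(31)

sqrt(124) = 2*sqrt(31); 4*sqrt(496) = 16*sqrt(31); sqrt(496) = 4*sqrt(31)
Combine: (2 - 16 - 4)·sqrt(31) = -18*sqrt(31)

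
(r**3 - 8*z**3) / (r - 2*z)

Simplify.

r**3 - (2*z)**3 = (r - 2*z)(r**2 + 2*r*z + 4*z**2).

r**2 + 2*r*z + 4*z**2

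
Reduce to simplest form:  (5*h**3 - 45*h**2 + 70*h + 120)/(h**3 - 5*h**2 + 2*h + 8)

(5*h - 30)/(h - 2)

Factor: 5*h**3 - 45*h**2 + 70*h + 120 = 5*(h - 6)*(h + 1)*(h - 4);  h**3 - 5*h**2 + 2*h + 8 = (h + 1)*(h - 4)*(h - 2)
Cancel the common factors (h + 1), (h - 4).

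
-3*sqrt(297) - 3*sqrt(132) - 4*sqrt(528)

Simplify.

3*sqrt(297) = 9*sqrt(33); 3*sqrt(132) = 6*sqrt(33); 4*sqrt(528) = 16*sqrt(33)
Combine: (-9 - 6 - 16)·sqrt(33) = -31*sqrt(33)

-31*sqrt(33)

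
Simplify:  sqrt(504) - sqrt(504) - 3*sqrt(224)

-12*sqrt(14)

sqrt(504) = 6*sqrt(14); sqrt(504) = 6*sqrt(14); 3*sqrt(224) = 12*sqrt(14)
Combine: (6 - 6 - 12)·sqrt(14) = -12*sqrt(14)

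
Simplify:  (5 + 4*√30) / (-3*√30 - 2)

Multiply numerator and denominator by -2 + 3*√30.
Denominator becomes -266; numerator becomes 7*√30 + 350.

(-50 - √30)/38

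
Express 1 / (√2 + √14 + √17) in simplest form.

Group as (√2 + √14) + √17; multiply by (√2 + √14) - √17, then rationalise the remaining surd.

(-4*√119 - √17 + 5*√14 + 29*√2)/111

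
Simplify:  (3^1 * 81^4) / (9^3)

3^1 = 3^1; 81^4 = 3^16; 9^3 = 3^6
Combine exponents: 3^11

3^11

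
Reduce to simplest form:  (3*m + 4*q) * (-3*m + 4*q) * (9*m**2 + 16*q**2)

-81*m**4 + 256*q**4

((4*q)+(3*m))((4*q)-(3*m)) = -9*m**2 + 16*q**2; continue pairing.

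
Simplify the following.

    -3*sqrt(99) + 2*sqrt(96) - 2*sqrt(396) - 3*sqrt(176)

-33*sqrt(11) + 8*sqrt(6)

3*sqrt(99) = 9*sqrt(11); 2*sqrt(96) = 8*sqrt(6); 2*sqrt(396) = 12*sqrt(11); 3*sqrt(176) = 12*sqrt(11)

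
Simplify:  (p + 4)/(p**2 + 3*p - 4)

1/(p - 1)

Factor: p**2 + 3*p - 4 = (p - 1)*(p + 4)
Cancel the common factor (p + 4).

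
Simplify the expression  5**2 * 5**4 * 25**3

5**2 = 5**2; 5**4 = 5**4; 25**3 = 5**6
Combine exponents: 5**12

5**12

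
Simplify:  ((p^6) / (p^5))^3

p^3

Inside the bracket: p^1
Raise to the power 3: p^3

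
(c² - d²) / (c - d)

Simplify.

c + d

Factor c^2 - d^2 and cancel (c - d).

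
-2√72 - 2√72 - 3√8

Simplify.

-30*√2

2√72 = 12*√2; 2√72 = 12*√2; 3√8 = 6*√2
Combine: (-12 - 12 - 6)·√2 = -30*√2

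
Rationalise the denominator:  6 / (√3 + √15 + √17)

(-36*√85 + 6*√17 + 30*√15 + 174*√3)/179

Group as (√3 + √15) + √17; multiply by (√3 + √15) - √17, then rationalise the remaining surd.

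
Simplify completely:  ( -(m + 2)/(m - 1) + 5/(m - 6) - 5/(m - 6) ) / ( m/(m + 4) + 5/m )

(-m**3 - 6*m**2 - 8*m)/(m**3 + 4*m**2 + 15*m - 20)

Numerator: -(m + 2)/(m - 1) + 5/(m - 6) - 5/(m - 6) = (-m - 2)/(m - 1)
Denominator: m/(m + 4) + 5/m = (m**2 + 5*m + 20)/(m**2 + 4*m)
Divide: ((-m - 2)/(m - 1)) · ((m**2 + 4*m)/(m**2 + 5*m + 20)) = (-m**3 - 6*m**2 - 8*m)/(m**3 + 4*m**2 + 15*m - 20)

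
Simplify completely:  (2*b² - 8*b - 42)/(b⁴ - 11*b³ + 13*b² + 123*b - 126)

2/(b² - 7*b + 6)

Factor: 2*b² - 8*b - 42 = 2·(b + 3)·(b - 7);  b⁴ - 11*b³ + 13*b² + 123*b - 126 = (b + 3)·(b - 6)·(b - 1)·(b - 7)
Cancel the common factors (b - 7), (b + 3).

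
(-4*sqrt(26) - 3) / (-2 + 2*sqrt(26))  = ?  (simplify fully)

Multiply numerator and denominator by -2*sqrt(26) - 2.
Denominator becomes -100; numerator becomes 14*sqrt(26) + 214.

(-107 - 7*sqrt(26))/50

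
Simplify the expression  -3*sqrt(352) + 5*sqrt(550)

13*sqrt(22)

3*sqrt(352) = 12*sqrt(22); 5*sqrt(550) = 25*sqrt(22)
Combine: (-12 + 25)·sqrt(22) = 13*sqrt(22)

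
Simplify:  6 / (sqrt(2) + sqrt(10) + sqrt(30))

Group as (sqrt(10) + sqrt(30)) + sqrt(2); multiply by (sqrt(10) + sqrt(30)) - sqrt(2), then rationalise the remaining surd.

(-33*sqrt(10) - 57*sqrt(2) + 30*sqrt(6) + 27*sqrt(30))/61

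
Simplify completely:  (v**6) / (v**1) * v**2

v**7

Quotient: v**5
Multiply by v**2: add exponents.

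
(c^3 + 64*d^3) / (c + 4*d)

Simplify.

c^2 - 4*c*d + 16*d^2

Apply the sum-of-cubes factorisation and cancel (c + 4*d).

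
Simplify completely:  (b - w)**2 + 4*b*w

(b + w)**2

After expansion: b**2 + 2*b*w + w**2 — a perfect-square trinomial.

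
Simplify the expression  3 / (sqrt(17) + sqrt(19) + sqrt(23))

(-6*sqrt(7429) + 39*sqrt(23) + 63*sqrt(19) + 75*sqrt(17))/1123

Group as (sqrt(17) + sqrt(23)) + sqrt(19); multiply by (sqrt(17) + sqrt(23)) - sqrt(19), then rationalise the remaining surd.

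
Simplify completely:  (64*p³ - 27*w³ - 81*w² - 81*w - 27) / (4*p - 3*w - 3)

16*p² + 12*p*w + 12*p + 9*w² + 18*w + 9

(4*p)^3 - (3*w + 3)^3 = (4*p - 3*w - 3)(16*p² + 12*p*w + 12*p + 9*w² + 18*w + 9).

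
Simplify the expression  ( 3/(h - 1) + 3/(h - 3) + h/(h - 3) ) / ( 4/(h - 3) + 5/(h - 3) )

Numerator: 3/(h - 1) + 3/(h - 3) + h/(h - 3) = (h² + 5*h - 12)/(h² - 4*h + 3)
Denominator: 4/(h - 3) + 5/(h - 3) = 9/(h - 3)
Divide: ((h² + 5*h - 12)/(h² - 4*h + 3)) · (h/9 - 1/3) = (h² + 5*h - 12)/(9*h - 9)

(h² + 5*h - 12)/(9*h - 9)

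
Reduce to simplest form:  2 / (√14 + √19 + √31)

(-√8246 + √31 + 13*√19 + 18*√14)/265

Group as (√14 + √19) + √31; multiply by (√14 + √19) - √31, then rationalise the remaining surd.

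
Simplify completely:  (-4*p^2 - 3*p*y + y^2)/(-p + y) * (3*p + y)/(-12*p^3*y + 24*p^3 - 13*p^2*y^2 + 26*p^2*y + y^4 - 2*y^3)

Factor: -4*p^2 - 3*p*y + y^2 = (p + y)*(-4*p + y);  -12*p^3*y + 24*p^3 - 13*p^2*y^2 + 26*p^2*y + y^4 - 2*y^3 = (p + y)*(3*p + y)*(-4*p + y)*(y - 2)
Cancel the common factors (p + y), (-4*p + y), (3*p + y).

1/(-p*y + 2*p + y^2 - 2*y)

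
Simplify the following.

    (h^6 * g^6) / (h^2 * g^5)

Quotient: h^4 * g^1

g*h^4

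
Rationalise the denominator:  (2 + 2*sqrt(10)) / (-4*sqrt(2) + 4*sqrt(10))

Multiply numerator and denominator by 4*sqrt(2) + 4*sqrt(10).
Denominator becomes 128; numerator becomes 8*sqrt(2) + 8*sqrt(10) + 16*sqrt(5) + 80.

(sqrt(2) + sqrt(10) + 2*sqrt(5) + 10)/16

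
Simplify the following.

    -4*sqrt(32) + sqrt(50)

-11*sqrt(2)

4*sqrt(32) = 16*sqrt(2); sqrt(50) = 5*sqrt(2)
Combine: (-16 + 5)·sqrt(2) = -11*sqrt(2)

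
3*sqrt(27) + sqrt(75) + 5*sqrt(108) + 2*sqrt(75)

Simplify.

54*sqrt(3)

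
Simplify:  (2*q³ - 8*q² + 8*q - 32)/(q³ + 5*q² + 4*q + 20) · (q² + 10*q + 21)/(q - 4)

(2*q² + 20*q + 42)/(q + 5)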